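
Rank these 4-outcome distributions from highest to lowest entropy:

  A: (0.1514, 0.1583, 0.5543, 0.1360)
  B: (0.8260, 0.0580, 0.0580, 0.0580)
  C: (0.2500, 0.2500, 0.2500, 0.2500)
C > A > B

Key insight: Entropy is maximized by uniform distributions and minimized by concentrated distributions.

- Uniform distributions have maximum entropy log₂(4) = 2.0000 bits
- The more "peaked" or concentrated a distribution, the lower its entropy

Entropies:
  H(A) = 1.6966 bits
  H(B) = 0.9426 bits
  H(C) = 2.0000 bits

Ranking: C > A > B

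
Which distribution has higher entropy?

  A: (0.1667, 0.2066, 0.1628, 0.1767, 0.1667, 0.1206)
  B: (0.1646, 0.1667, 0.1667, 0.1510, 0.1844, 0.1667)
B

Both distributions are close to uniform, making this a harder comparison.

H(A) = 2.5679 bits
H(B) = 2.5825 bits

The distribution closer to uniform has higher entropy.
Answer: B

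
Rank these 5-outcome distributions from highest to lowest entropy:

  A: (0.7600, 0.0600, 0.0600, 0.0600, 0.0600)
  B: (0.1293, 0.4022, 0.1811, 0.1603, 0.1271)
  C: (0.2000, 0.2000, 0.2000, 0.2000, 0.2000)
C > B > A

Key insight: Entropy is maximized by uniform distributions and minimized by concentrated distributions.

- Uniform distributions have maximum entropy log₂(5) = 2.3219 bits
- The more "peaked" or concentrated a distribution, the lower its entropy

Entropies:
  H(A) = 1.2750 bits
  H(B) = 2.1581 bits
  H(C) = 2.3219 bits

Ranking: C > B > A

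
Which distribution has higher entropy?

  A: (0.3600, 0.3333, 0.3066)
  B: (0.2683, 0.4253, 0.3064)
A

Both distributions are close to uniform, making this a harder comparison.

H(A) = 1.5819 bits
H(B) = 1.5567 bits

The distribution closer to uniform has higher entropy.
Answer: A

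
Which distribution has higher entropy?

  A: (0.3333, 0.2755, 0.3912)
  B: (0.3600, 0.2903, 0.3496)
B

Both distributions are close to uniform, making this a harder comparison.

H(A) = 1.5704 bits
H(B) = 1.5787 bits

The distribution closer to uniform has higher entropy.
Answer: B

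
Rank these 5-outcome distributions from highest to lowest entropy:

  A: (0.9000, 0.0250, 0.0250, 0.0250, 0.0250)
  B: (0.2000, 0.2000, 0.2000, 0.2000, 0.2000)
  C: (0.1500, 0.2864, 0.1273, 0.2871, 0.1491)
B > C > A

Key insight: Entropy is maximized by uniform distributions and minimized by concentrated distributions.

- Uniform distributions have maximum entropy log₂(5) = 2.3219 bits
- The more "peaked" or concentrated a distribution, the lower its entropy

Entropies:
  H(A) = 0.6690 bits
  H(B) = 2.3219 bits
  H(C) = 2.2321 bits

Ranking: B > C > A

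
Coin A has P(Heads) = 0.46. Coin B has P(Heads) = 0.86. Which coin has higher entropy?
A

For binary distributions, entropy is maximized at p=0.5 and decreases as p moves toward 0 or 1.

H(A) = H(0.46) = 0.9954 bits
H(B) = H(0.86) = 0.5842 bits

Distribution A (p=0.46) is closer to uniform (p=0.5), so it has higher entropy.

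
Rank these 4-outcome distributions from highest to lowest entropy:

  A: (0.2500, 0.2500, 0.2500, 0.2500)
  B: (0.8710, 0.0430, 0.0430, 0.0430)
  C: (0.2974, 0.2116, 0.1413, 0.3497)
A > C > B

Key insight: Entropy is maximized by uniform distributions and minimized by concentrated distributions.

- Uniform distributions have maximum entropy log₂(4) = 2.0000 bits
- The more "peaked" or concentrated a distribution, the lower its entropy

Entropies:
  H(A) = 2.0000 bits
  H(B) = 0.7591 bits
  H(C) = 1.9234 bits

Ranking: A > C > B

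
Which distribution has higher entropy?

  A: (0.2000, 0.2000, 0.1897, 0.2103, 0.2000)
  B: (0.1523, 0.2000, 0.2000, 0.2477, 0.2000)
A

Both distributions are close to uniform, making this a harder comparison.

H(A) = 2.3212 bits
H(B) = 2.3054 bits

The distribution closer to uniform has higher entropy.
Answer: A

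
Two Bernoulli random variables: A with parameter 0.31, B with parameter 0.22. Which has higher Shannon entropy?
A

For binary distributions, entropy is maximized at p=0.5 and decreases as p moves toward 0 or 1.

H(A) = H(0.31) = 0.8932 bits
H(B) = H(0.22) = 0.7602 bits

Distribution A (p=0.31) is closer to uniform (p=0.5), so it has higher entropy.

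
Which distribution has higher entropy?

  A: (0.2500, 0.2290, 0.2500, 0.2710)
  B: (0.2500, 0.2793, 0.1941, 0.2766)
A

Both distributions are close to uniform, making this a harder comparison.

H(A) = 1.9974 bits
H(B) = 1.9859 bits

The distribution closer to uniform has higher entropy.
Answer: A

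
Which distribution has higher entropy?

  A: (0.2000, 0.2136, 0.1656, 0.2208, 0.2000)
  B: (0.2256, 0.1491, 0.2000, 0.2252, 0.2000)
A

Both distributions are close to uniform, making this a harder comparison.

H(A) = 2.3152 bits
H(B) = 2.3072 bits

The distribution closer to uniform has higher entropy.
Answer: A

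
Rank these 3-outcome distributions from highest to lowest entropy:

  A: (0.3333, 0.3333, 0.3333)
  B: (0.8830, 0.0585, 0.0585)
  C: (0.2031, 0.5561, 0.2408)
A > C > B

Key insight: Entropy is maximized by uniform distributions and minimized by concentrated distributions.

- Uniform distributions have maximum entropy log₂(3) = 1.5850 bits
- The more "peaked" or concentrated a distribution, the lower its entropy

Entropies:
  H(A) = 1.5850 bits
  H(B) = 0.6377 bits
  H(C) = 1.4325 bits

Ranking: A > C > B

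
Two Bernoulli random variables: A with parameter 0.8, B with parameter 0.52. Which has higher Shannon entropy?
B

For binary distributions, entropy is maximized at p=0.5 and decreases as p moves toward 0 or 1.

H(A) = H(0.8) = 0.7219 bits
H(B) = H(0.52) = 0.9988 bits

Distribution B (p=0.52) is closer to uniform (p=0.5), so it has higher entropy.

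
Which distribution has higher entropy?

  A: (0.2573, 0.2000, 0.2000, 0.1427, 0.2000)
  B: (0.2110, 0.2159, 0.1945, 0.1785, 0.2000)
B

Both distributions are close to uniform, making this a harder comparison.

H(A) = 2.2979 bits
H(B) = 2.3188 bits

The distribution closer to uniform has higher entropy.
Answer: B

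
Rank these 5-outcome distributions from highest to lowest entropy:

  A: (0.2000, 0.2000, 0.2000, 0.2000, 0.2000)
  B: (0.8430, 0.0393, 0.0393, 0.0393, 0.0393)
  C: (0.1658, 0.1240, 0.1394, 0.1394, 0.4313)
A > C > B

Key insight: Entropy is maximized by uniform distributions and minimized by concentrated distributions.

- Uniform distributions have maximum entropy log₂(5) = 2.3219 bits
- The more "peaked" or concentrated a distribution, the lower its entropy

Entropies:
  H(A) = 2.3219 bits
  H(B) = 0.9411 bits
  H(C) = 2.1191 bits

Ranking: A > C > B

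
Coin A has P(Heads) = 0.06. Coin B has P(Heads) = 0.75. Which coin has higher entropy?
B

For binary distributions, entropy is maximized at p=0.5 and decreases as p moves toward 0 or 1.

H(A) = H(0.06) = 0.3274 bits
H(B) = H(0.75) = 0.8113 bits

Distribution B (p=0.75) is closer to uniform (p=0.5), so it has higher entropy.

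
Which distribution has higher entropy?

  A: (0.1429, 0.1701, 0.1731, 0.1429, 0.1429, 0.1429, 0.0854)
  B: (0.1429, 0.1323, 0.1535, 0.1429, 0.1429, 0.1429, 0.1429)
B

Both distributions are close to uniform, making this a harder comparison.

H(A) = 2.7800 bits
H(B) = 2.8062 bits

The distribution closer to uniform has higher entropy.
Answer: B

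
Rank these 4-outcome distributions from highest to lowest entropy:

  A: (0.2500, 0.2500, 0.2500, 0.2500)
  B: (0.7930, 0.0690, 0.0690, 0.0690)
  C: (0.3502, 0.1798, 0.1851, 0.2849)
A > C > B

Key insight: Entropy is maximized by uniform distributions and minimized by concentrated distributions.

- Uniform distributions have maximum entropy log₂(4) = 2.0000 bits
- The more "peaked" or concentrated a distribution, the lower its entropy

Entropies:
  H(A) = 2.0000 bits
  H(B) = 1.0638 bits
  H(C) = 1.9417 bits

Ranking: A > C > B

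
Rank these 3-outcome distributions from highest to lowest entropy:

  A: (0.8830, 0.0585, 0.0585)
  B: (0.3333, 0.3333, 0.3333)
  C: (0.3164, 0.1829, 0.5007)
B > C > A

Key insight: Entropy is maximized by uniform distributions and minimized by concentrated distributions.

- Uniform distributions have maximum entropy log₂(3) = 1.5850 bits
- The more "peaked" or concentrated a distribution, the lower its entropy

Entropies:
  H(A) = 0.6377 bits
  H(B) = 1.5850 bits
  H(C) = 1.4732 bits

Ranking: B > C > A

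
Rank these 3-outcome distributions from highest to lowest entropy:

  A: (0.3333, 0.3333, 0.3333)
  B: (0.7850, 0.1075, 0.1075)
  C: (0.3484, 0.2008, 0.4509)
A > C > B

Key insight: Entropy is maximized by uniform distributions and minimized by concentrated distributions.

- Uniform distributions have maximum entropy log₂(3) = 1.5850 bits
- The more "peaked" or concentrated a distribution, the lower its entropy

Entropies:
  H(A) = 1.5850 bits
  H(B) = 0.9659 bits
  H(C) = 1.5132 bits

Ranking: A > C > B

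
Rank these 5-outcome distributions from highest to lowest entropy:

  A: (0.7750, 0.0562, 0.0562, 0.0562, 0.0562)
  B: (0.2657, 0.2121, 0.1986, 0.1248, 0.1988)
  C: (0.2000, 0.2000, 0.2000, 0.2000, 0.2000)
C > B > A

Key insight: Entropy is maximized by uniform distributions and minimized by concentrated distributions.

- Uniform distributions have maximum entropy log₂(5) = 2.3219 bits
- The more "peaked" or concentrated a distribution, the lower its entropy

Entropies:
  H(A) = 1.2192 bits
  H(B) = 2.2837 bits
  H(C) = 2.3219 bits

Ranking: C > B > A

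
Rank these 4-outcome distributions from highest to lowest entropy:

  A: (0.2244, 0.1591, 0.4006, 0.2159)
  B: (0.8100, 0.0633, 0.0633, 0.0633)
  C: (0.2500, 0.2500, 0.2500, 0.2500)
C > A > B

Key insight: Entropy is maximized by uniform distributions and minimized by concentrated distributions.

- Uniform distributions have maximum entropy log₂(4) = 2.0000 bits
- The more "peaked" or concentrated a distribution, the lower its entropy

Entropies:
  H(A) = 1.9119 bits
  H(B) = 1.0026 bits
  H(C) = 2.0000 bits

Ranking: C > A > B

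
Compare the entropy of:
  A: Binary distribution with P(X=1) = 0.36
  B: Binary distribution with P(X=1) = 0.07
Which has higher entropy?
A

For binary distributions, entropy is maximized at p=0.5 and decreases as p moves toward 0 or 1.

H(A) = H(0.36) = 0.9427 bits
H(B) = H(0.07) = 0.3659 bits

Distribution A (p=0.36) is closer to uniform (p=0.5), so it has higher entropy.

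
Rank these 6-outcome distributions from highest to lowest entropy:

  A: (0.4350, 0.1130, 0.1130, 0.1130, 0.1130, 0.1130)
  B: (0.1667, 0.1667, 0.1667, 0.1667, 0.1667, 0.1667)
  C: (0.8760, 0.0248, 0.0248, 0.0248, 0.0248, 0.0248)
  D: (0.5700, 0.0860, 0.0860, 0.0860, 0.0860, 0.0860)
B > A > D > C

Key insight: Entropy is maximized by uniform distributions and minimized by concentrated distributions.

Entropies:
  H(A) = 2.2997 bits
  H(B) = 2.5850 bits
  H(C) = 0.8287 bits
  H(D) = 1.9842 bits

Ranking: B > A > D > C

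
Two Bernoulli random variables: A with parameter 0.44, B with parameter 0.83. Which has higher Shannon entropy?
A

For binary distributions, entropy is maximized at p=0.5 and decreases as p moves toward 0 or 1.

H(A) = H(0.44) = 0.9896 bits
H(B) = H(0.83) = 0.6577 bits

Distribution A (p=0.44) is closer to uniform (p=0.5), so it has higher entropy.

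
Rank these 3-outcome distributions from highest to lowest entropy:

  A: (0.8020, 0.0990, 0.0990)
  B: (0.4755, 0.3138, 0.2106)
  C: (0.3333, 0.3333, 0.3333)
C > B > A

Key insight: Entropy is maximized by uniform distributions and minimized by concentrated distributions.

- Uniform distributions have maximum entropy log₂(3) = 1.5850 bits
- The more "peaked" or concentrated a distribution, the lower its entropy

Entropies:
  H(A) = 0.9159 bits
  H(B) = 1.5080 bits
  H(C) = 1.5850 bits

Ranking: C > B > A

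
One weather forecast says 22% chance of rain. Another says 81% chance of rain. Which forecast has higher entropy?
22% forecast

Treat each forecast as a Bernoulli distribution. Binary entropy is maximized at p=0.5 and falls off symmetrically toward 0 or 1. The 22% forecast is closer to 50%, so it is more uncertain. H(22%) ≈ 0.760 bits, H(81%) ≈ 0.701 bits.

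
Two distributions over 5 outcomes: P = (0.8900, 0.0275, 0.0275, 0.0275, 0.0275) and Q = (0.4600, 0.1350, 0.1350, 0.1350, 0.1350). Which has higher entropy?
Q

P is highly concentrated on one outcome (89%), making it nearly deterministic. Q spreads its mass more evenly (max 46%). The more spread-out distribution has higher entropy: H(P) ≈ 0.720 bits, H(Q) ≈ 2.075 bits.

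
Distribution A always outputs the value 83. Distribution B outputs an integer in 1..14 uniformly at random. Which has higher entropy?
B

A is deterministic, so H(A) = 0. B is uniform over 14 outcomes, so H(B) = log₂(14) = 3.807 bits. Any distribution with genuine randomness has higher entropy than a deterministic one.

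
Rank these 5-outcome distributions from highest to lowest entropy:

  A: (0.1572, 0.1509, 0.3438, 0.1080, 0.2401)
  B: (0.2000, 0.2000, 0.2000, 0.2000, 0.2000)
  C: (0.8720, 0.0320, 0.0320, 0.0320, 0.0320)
B > A > C

Key insight: Entropy is maximized by uniform distributions and minimized by concentrated distributions.

- Uniform distributions have maximum entropy log₂(5) = 2.3219 bits
- The more "peaked" or concentrated a distribution, the lower its entropy

Entropies:
  H(A) = 2.2019 bits
  H(B) = 2.3219 bits
  H(C) = 0.8079 bits

Ranking: B > A > C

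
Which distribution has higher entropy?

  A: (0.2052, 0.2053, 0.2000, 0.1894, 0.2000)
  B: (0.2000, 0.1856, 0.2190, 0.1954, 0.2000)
A

Both distributions are close to uniform, making this a harder comparison.

H(A) = 2.3213 bits
H(B) = 2.3198 bits

The distribution closer to uniform has higher entropy.
Answer: A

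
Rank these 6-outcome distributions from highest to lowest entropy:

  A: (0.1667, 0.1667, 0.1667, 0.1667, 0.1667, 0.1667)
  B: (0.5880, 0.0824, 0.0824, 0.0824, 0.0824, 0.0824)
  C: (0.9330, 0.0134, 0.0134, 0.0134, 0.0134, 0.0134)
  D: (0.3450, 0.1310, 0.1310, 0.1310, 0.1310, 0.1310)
A > D > B > C

Key insight: Entropy is maximized by uniform distributions and minimized by concentrated distributions.

Entropies:
  H(A) = 2.5850 bits
  H(B) = 1.9342 bits
  H(C) = 0.5102 bits
  H(D) = 2.4504 bits

Ranking: A > D > B > C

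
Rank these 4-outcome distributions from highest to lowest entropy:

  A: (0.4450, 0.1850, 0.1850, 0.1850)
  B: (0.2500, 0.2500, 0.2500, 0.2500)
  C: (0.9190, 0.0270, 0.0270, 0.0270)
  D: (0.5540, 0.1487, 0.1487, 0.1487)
B > A > D > C

Key insight: Entropy is maximized by uniform distributions and minimized by concentrated distributions.

Entropies:
  H(A) = 1.8709 bits
  H(B) = 2.0000 bits
  H(C) = 0.5341 bits
  H(D) = 1.6985 bits

Ranking: B > A > D > C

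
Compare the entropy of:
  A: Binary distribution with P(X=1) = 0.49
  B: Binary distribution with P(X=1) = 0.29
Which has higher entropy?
A

For binary distributions, entropy is maximized at p=0.5 and decreases as p moves toward 0 or 1.

H(A) = H(0.49) = 0.9997 bits
H(B) = H(0.29) = 0.8687 bits

Distribution A (p=0.49) is closer to uniform (p=0.5), so it has higher entropy.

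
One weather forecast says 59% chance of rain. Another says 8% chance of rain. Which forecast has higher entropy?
59% forecast

Treat each forecast as a Bernoulli distribution. Binary entropy is maximized at p=0.5 and falls off symmetrically toward 0 or 1. The 59% forecast is closer to 50%, so it is more uncertain. H(59%) ≈ 0.977 bits, H(8%) ≈ 0.402 bits.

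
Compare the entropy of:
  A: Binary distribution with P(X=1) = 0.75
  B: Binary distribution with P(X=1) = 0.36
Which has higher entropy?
B

For binary distributions, entropy is maximized at p=0.5 and decreases as p moves toward 0 or 1.

H(A) = H(0.75) = 0.8113 bits
H(B) = H(0.36) = 0.9427 bits

Distribution B (p=0.36) is closer to uniform (p=0.5), so it has higher entropy.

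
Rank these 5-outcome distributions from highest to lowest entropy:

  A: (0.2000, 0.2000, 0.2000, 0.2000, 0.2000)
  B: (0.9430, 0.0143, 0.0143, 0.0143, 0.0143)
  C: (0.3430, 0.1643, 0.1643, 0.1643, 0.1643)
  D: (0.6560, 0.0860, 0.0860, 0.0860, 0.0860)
A > C > D > B

Key insight: Entropy is maximized by uniform distributions and minimized by concentrated distributions.

Entropies:
  H(A) = 2.3219 bits
  H(B) = 0.4294 bits
  H(C) = 2.2417 bits
  H(D) = 1.6166 bits

Ranking: A > C > D > B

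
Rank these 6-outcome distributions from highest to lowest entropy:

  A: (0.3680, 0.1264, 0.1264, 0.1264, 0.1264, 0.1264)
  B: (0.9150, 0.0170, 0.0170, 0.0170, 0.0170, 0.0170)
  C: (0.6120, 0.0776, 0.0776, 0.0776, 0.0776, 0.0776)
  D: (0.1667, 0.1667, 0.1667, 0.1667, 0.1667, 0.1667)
D > A > C > B

Key insight: Entropy is maximized by uniform distributions and minimized by concentrated distributions.

Entropies:
  H(A) = 2.4166 bits
  H(B) = 0.6169 bits
  H(C) = 1.8644 bits
  H(D) = 2.5850 bits

Ranking: D > A > C > B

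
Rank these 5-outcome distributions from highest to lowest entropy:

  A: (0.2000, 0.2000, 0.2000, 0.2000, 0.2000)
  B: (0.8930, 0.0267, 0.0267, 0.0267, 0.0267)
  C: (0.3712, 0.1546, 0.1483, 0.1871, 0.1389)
A > C > B

Key insight: Entropy is maximized by uniform distributions and minimized by concentrated distributions.

- Uniform distributions have maximum entropy log₂(5) = 2.3219 bits
- The more "peaked" or concentrated a distribution, the lower its entropy

Entropies:
  H(A) = 2.3219 bits
  H(B) = 0.7048 bits
  H(C) = 2.2034 bits

Ranking: A > C > B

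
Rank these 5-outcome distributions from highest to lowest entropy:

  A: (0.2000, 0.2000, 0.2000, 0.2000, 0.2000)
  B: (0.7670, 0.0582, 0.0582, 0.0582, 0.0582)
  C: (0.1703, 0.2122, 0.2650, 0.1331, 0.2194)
A > C > B

Key insight: Entropy is maximized by uniform distributions and minimized by concentrated distributions.

- Uniform distributions have maximum entropy log₂(5) = 2.3219 bits
- The more "peaked" or concentrated a distribution, the lower its entropy

Entropies:
  H(A) = 2.3219 bits
  H(B) = 1.2492 bits
  H(C) = 2.2846 bits

Ranking: A > C > B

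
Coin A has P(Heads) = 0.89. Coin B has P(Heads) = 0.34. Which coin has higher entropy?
B

For binary distributions, entropy is maximized at p=0.5 and decreases as p moves toward 0 or 1.

H(A) = H(0.89) = 0.4999 bits
H(B) = H(0.34) = 0.9248 bits

Distribution B (p=0.34) is closer to uniform (p=0.5), so it has higher entropy.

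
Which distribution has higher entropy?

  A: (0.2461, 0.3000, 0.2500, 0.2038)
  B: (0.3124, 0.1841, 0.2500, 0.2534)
A

Both distributions are close to uniform, making this a harder comparison.

H(A) = 1.9866 bits
H(B) = 1.9758 bits

The distribution closer to uniform has higher entropy.
Answer: A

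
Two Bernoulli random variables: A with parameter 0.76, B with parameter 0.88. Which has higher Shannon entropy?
A

For binary distributions, entropy is maximized at p=0.5 and decreases as p moves toward 0 or 1.

H(A) = H(0.76) = 0.7950 bits
H(B) = H(0.88) = 0.5294 bits

Distribution A (p=0.76) is closer to uniform (p=0.5), so it has higher entropy.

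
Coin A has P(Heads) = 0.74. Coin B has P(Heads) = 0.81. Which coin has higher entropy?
A

For binary distributions, entropy is maximized at p=0.5 and decreases as p moves toward 0 or 1.

H(A) = H(0.74) = 0.8267 bits
H(B) = H(0.81) = 0.7015 bits

Distribution A (p=0.74) is closer to uniform (p=0.5), so it has higher entropy.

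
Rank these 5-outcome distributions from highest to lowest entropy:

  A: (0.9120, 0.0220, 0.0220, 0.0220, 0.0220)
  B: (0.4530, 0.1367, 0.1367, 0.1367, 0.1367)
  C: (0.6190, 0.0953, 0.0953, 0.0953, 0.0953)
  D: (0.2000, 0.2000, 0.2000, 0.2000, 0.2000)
D > B > C > A

Key insight: Entropy is maximized by uniform distributions and minimized by concentrated distributions.

Entropies:
  H(A) = 0.6058 bits
  H(B) = 2.0876 bits
  H(C) = 1.7207 bits
  H(D) = 2.3219 bits

Ranking: D > B > C > A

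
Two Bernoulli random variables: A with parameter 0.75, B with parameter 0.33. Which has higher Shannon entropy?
B

For binary distributions, entropy is maximized at p=0.5 and decreases as p moves toward 0 or 1.

H(A) = H(0.75) = 0.8113 bits
H(B) = H(0.33) = 0.9149 bits

Distribution B (p=0.33) is closer to uniform (p=0.5), so it has higher entropy.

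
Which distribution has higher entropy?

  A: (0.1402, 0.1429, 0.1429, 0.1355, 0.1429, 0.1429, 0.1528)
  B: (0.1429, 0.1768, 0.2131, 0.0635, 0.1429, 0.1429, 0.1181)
A

Both distributions are close to uniform, making this a harder comparison.

H(A) = 2.8066 bits
H(B) = 2.7369 bits

The distribution closer to uniform has higher entropy.
Answer: A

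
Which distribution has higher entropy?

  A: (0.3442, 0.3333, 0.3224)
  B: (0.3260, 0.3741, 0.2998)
A

Both distributions are close to uniform, making this a harder comparison.

H(A) = 1.5844 bits
H(B) = 1.5789 bits

The distribution closer to uniform has higher entropy.
Answer: A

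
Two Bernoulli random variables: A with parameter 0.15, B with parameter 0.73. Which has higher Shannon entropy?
B

For binary distributions, entropy is maximized at p=0.5 and decreases as p moves toward 0 or 1.

H(A) = H(0.15) = 0.6098 bits
H(B) = H(0.73) = 0.8415 bits

Distribution B (p=0.73) is closer to uniform (p=0.5), so it has higher entropy.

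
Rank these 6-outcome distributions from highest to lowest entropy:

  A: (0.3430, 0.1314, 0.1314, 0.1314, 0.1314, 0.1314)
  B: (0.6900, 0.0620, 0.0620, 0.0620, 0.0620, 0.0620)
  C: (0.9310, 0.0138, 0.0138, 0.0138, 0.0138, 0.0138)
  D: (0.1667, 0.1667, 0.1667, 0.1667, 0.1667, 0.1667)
D > A > B > C

Key insight: Entropy is maximized by uniform distributions and minimized by concentrated distributions.

Entropies:
  H(A) = 2.4532 bits
  H(B) = 1.6130 bits
  H(C) = 0.5224 bits
  H(D) = 2.5850 bits

Ranking: D > A > B > C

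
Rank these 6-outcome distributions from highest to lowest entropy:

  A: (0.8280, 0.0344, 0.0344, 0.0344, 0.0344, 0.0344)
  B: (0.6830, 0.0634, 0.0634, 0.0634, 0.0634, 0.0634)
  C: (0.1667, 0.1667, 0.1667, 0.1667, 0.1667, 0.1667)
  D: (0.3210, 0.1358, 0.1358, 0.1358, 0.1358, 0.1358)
C > D > B > A

Key insight: Entropy is maximized by uniform distributions and minimized by concentrated distributions.

Entropies:
  H(A) = 1.0616 bits
  H(B) = 1.6371 bits
  H(C) = 2.5850 bits
  H(D) = 2.4821 bits

Ranking: C > D > B > A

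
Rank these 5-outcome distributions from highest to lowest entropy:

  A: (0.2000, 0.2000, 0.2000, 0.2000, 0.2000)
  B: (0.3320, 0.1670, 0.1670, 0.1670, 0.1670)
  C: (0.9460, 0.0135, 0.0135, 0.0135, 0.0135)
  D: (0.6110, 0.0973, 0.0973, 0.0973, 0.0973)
A > B > D > C

Key insight: Entropy is maximized by uniform distributions and minimized by concentrated distributions.

Entropies:
  H(A) = 2.3219 bits
  H(B) = 2.2530 bits
  H(C) = 0.4112 bits
  H(D) = 1.7422 bits

Ranking: A > B > D > C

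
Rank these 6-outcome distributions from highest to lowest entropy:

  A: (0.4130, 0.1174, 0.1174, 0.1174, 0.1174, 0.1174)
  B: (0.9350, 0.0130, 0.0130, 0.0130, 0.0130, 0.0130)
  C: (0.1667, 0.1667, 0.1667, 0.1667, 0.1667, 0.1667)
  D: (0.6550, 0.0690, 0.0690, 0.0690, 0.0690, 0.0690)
C > A > D > B

Key insight: Entropy is maximized by uniform distributions and minimized by concentrated distributions.

Entropies:
  H(A) = 2.3410 bits
  H(B) = 0.4979 bits
  H(C) = 2.5850 bits
  H(D) = 1.7306 bits

Ranking: C > A > D > B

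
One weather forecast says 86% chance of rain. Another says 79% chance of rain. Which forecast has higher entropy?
79% forecast

Treat each forecast as a Bernoulli distribution. Binary entropy is maximized at p=0.5 and falls off symmetrically toward 0 or 1. The 79% forecast is closer to 50%, so it is more uncertain. H(86%) ≈ 0.584 bits, H(79%) ≈ 0.741 bits.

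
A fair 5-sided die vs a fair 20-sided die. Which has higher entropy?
20-sided die

Both are uniform distributions; for uniform over n outcomes, H = log₂(n). H(5-sided) = log₂(5) = 2.322 bits and H(20-sided) = log₂(20) = 4.322 bits. More outcomes in a uniform distribution means higher entropy.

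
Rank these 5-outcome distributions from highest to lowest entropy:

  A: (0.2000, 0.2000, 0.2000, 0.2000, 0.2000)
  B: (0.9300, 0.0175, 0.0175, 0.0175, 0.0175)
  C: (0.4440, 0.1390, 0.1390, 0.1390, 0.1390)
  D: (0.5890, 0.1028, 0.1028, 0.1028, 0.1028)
A > C > D > B

Key insight: Entropy is maximized by uniform distributions and minimized by concentrated distributions.

Entropies:
  H(A) = 2.3219 bits
  H(B) = 0.5059 bits
  H(C) = 2.1029 bits
  H(D) = 1.7990 bits

Ranking: A > C > D > B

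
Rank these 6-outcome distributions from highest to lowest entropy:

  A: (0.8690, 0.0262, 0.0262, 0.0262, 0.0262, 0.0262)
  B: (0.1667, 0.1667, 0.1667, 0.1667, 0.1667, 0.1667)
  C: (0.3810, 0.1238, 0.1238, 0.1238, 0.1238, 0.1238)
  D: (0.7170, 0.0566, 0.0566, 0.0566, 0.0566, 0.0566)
B > C > D > A

Key insight: Entropy is maximized by uniform distributions and minimized by concentrated distributions.

Entropies:
  H(A) = 0.8643 bits
  H(B) = 2.5850 bits
  H(C) = 2.3960 bits
  H(D) = 1.5166 bits

Ranking: B > C > D > A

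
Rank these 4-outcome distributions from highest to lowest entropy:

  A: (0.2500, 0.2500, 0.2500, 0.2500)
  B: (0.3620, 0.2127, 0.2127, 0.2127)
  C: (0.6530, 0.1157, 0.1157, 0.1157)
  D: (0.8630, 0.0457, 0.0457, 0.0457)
A > B > C > D

Key insight: Entropy is maximized by uniform distributions and minimized by concentrated distributions.

Entropies:
  H(A) = 2.0000 bits
  H(B) = 1.9555 bits
  H(C) = 1.4813 bits
  H(D) = 0.7935 bits

Ranking: A > B > C > D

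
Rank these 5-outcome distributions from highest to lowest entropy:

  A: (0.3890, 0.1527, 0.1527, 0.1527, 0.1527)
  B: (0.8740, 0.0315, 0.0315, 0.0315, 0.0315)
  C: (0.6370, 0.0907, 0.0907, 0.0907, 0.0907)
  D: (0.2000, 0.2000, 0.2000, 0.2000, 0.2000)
D > A > C > B

Key insight: Entropy is maximized by uniform distributions and minimized by concentrated distributions.

Entropies:
  H(A) = 2.1862 bits
  H(B) = 0.7984 bits
  H(C) = 1.6711 bits
  H(D) = 2.3219 bits

Ranking: D > A > C > B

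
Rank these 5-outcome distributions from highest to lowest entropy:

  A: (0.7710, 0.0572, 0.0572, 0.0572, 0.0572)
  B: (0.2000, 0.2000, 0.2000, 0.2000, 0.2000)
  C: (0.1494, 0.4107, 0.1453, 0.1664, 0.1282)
B > C > A

Key insight: Entropy is maximized by uniform distributions and minimized by concentrated distributions.

- Uniform distributions have maximum entropy log₂(5) = 2.3219 bits
- The more "peaked" or concentrated a distribution, the lower its entropy

Entropies:
  H(A) = 1.2343 bits
  H(B) = 2.3219 bits
  H(C) = 2.1518 bits

Ranking: B > C > A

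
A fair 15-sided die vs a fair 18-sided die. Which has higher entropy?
18-sided die

Both are uniform distributions; for uniform over n outcomes, H = log₂(n). H(15-sided) = log₂(15) = 3.907 bits and H(18-sided) = log₂(18) = 4.170 bits. More outcomes in a uniform distribution means higher entropy.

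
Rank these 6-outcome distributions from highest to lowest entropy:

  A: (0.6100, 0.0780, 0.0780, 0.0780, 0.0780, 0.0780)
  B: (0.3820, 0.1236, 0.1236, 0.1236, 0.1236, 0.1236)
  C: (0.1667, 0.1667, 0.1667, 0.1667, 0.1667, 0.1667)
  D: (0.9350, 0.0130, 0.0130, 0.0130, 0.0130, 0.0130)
C > B > A > D

Key insight: Entropy is maximized by uniform distributions and minimized by concentrated distributions.

Entropies:
  H(A) = 1.8704 bits
  H(B) = 2.3944 bits
  H(C) = 2.5850 bits
  H(D) = 0.4979 bits

Ranking: C > B > A > D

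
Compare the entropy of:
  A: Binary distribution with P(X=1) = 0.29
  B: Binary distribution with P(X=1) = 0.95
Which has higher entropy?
A

For binary distributions, entropy is maximized at p=0.5 and decreases as p moves toward 0 or 1.

H(A) = H(0.29) = 0.8687 bits
H(B) = H(0.95) = 0.2864 bits

Distribution A (p=0.29) is closer to uniform (p=0.5), so it has higher entropy.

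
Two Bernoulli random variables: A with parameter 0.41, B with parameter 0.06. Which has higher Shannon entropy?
A

For binary distributions, entropy is maximized at p=0.5 and decreases as p moves toward 0 or 1.

H(A) = H(0.41) = 0.9765 bits
H(B) = H(0.06) = 0.3274 bits

Distribution A (p=0.41) is closer to uniform (p=0.5), so it has higher entropy.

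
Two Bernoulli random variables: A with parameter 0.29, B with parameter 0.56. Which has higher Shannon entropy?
B

For binary distributions, entropy is maximized at p=0.5 and decreases as p moves toward 0 or 1.

H(A) = H(0.29) = 0.8687 bits
H(B) = H(0.56) = 0.9896 bits

Distribution B (p=0.56) is closer to uniform (p=0.5), so it has higher entropy.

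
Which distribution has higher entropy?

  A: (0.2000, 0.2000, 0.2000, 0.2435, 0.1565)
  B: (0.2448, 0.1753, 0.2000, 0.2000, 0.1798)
B

Both distributions are close to uniform, making this a harder comparison.

H(A) = 2.3081 bits
H(B) = 2.3114 bits

The distribution closer to uniform has higher entropy.
Answer: B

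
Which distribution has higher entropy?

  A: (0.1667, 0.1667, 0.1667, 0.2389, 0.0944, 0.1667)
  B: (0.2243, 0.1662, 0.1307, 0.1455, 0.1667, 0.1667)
B

Both distributions are close to uniform, making this a harder comparison.

H(A) = 2.5383 bits
H(B) = 2.5639 bits

The distribution closer to uniform has higher entropy.
Answer: B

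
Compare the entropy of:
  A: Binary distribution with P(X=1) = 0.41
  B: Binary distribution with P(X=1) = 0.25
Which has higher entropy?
A

For binary distributions, entropy is maximized at p=0.5 and decreases as p moves toward 0 or 1.

H(A) = H(0.41) = 0.9765 bits
H(B) = H(0.25) = 0.8113 bits

Distribution A (p=0.41) is closer to uniform (p=0.5), so it has higher entropy.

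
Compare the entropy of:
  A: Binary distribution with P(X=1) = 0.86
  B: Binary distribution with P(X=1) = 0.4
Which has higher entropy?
B

For binary distributions, entropy is maximized at p=0.5 and decreases as p moves toward 0 or 1.

H(A) = H(0.86) = 0.5842 bits
H(B) = H(0.4) = 0.9710 bits

Distribution B (p=0.4) is closer to uniform (p=0.5), so it has higher entropy.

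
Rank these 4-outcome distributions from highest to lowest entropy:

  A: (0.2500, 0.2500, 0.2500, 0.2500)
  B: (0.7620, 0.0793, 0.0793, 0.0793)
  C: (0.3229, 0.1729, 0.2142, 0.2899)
A > C > B

Key insight: Entropy is maximized by uniform distributions and minimized by concentrated distributions.

- Uniform distributions have maximum entropy log₂(4) = 2.0000 bits
- The more "peaked" or concentrated a distribution, the lower its entropy

Entropies:
  H(A) = 2.0000 bits
  H(B) = 1.1689 bits
  H(C) = 1.9585 bits

Ranking: A > C > B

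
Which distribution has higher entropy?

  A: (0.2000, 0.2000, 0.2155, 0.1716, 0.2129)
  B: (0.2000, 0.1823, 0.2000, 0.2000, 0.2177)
B

Both distributions are close to uniform, making this a harder comparison.

H(A) = 2.3174 bits
H(B) = 2.3197 bits

The distribution closer to uniform has higher entropy.
Answer: B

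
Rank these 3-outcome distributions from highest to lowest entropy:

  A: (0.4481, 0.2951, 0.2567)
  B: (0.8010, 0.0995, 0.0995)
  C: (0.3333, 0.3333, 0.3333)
C > A > B

Key insight: Entropy is maximized by uniform distributions and minimized by concentrated distributions.

- Uniform distributions have maximum entropy log₂(3) = 1.5850 bits
- The more "peaked" or concentrated a distribution, the lower its entropy

Entropies:
  H(A) = 1.5422 bits
  H(B) = 0.9189 bits
  H(C) = 1.5850 bits

Ranking: C > A > B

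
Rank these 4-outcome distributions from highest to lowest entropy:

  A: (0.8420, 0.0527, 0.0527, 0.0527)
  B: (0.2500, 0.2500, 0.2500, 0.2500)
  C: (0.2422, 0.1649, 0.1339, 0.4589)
B > C > A

Key insight: Entropy is maximized by uniform distributions and minimized by concentrated distributions.

- Uniform distributions have maximum entropy log₂(4) = 2.0000 bits
- The more "peaked" or concentrated a distribution, the lower its entropy

Entropies:
  H(A) = 0.8799 bits
  H(B) = 2.0000 bits
  H(C) = 1.8285 bits

Ranking: B > C > A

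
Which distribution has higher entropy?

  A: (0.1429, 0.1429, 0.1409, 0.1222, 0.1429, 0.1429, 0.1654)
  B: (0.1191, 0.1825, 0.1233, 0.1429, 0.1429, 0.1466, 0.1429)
A

Both distributions are close to uniform, making this a harder comparison.

H(A) = 2.8026 bits
H(B) = 2.7949 bits

The distribution closer to uniform has higher entropy.
Answer: A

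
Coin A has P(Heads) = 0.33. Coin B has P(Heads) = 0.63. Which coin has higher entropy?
B

For binary distributions, entropy is maximized at p=0.5 and decreases as p moves toward 0 or 1.

H(A) = H(0.33) = 0.9149 bits
H(B) = H(0.63) = 0.9507 bits

Distribution B (p=0.63) is closer to uniform (p=0.5), so it has higher entropy.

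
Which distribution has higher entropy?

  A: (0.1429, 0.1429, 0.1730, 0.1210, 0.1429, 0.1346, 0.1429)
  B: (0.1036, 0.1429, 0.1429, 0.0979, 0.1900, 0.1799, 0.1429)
A

Both distributions are close to uniform, making this a harder comparison.

H(A) = 2.8002 bits
H(B) = 2.7708 bits

The distribution closer to uniform has higher entropy.
Answer: A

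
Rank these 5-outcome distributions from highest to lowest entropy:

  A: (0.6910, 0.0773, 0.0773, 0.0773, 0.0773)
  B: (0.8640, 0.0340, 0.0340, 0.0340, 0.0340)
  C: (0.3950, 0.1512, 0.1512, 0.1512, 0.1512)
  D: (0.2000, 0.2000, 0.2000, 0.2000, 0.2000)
D > C > A > B

Key insight: Entropy is maximized by uniform distributions and minimized by concentrated distributions.

Entropies:
  H(A) = 1.5100 bits
  H(B) = 0.8457 bits
  H(C) = 2.1780 bits
  H(D) = 2.3219 bits

Ranking: D > C > A > B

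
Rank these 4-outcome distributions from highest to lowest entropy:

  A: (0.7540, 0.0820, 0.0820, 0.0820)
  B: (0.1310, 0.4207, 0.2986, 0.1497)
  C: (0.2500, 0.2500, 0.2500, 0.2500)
C > B > A

Key insight: Entropy is maximized by uniform distributions and minimized by concentrated distributions.

- Uniform distributions have maximum entropy log₂(4) = 2.0000 bits
- The more "peaked" or concentrated a distribution, the lower its entropy

Entropies:
  H(A) = 1.1948 bits
  H(B) = 1.8406 bits
  H(C) = 2.0000 bits

Ranking: C > B > A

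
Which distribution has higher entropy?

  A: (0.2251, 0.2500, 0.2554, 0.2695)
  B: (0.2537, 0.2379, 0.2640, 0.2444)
B

Both distributions are close to uniform, making this a harder comparison.

H(A) = 1.9970 bits
H(B) = 1.9989 bits

The distribution closer to uniform has higher entropy.
Answer: B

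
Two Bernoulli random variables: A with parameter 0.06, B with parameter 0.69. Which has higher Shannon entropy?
B

For binary distributions, entropy is maximized at p=0.5 and decreases as p moves toward 0 or 1.

H(A) = H(0.06) = 0.3274 bits
H(B) = H(0.69) = 0.8932 bits

Distribution B (p=0.69) is closer to uniform (p=0.5), so it has higher entropy.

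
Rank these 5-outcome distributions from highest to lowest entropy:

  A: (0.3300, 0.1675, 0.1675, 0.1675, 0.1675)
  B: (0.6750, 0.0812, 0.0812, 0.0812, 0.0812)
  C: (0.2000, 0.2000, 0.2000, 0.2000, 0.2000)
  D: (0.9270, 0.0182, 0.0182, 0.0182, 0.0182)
C > A > B > D

Key insight: Entropy is maximized by uniform distributions and minimized by concentrated distributions.

Entropies:
  H(A) = 2.2549 bits
  H(B) = 1.5597 bits
  H(C) = 2.3219 bits
  H(D) = 0.5230 bits

Ranking: C > A > B > D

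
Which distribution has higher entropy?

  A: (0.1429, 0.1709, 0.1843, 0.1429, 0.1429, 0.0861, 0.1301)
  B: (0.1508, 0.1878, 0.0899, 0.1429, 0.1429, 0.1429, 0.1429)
B

Both distributions are close to uniform, making this a harder comparison.

H(A) = 2.7758 bits
H(B) = 2.7814 bits

The distribution closer to uniform has higher entropy.
Answer: B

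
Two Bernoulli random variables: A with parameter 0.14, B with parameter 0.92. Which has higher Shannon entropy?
A

For binary distributions, entropy is maximized at p=0.5 and decreases as p moves toward 0 or 1.

H(A) = H(0.14) = 0.5842 bits
H(B) = H(0.92) = 0.4022 bits

Distribution A (p=0.14) is closer to uniform (p=0.5), so it has higher entropy.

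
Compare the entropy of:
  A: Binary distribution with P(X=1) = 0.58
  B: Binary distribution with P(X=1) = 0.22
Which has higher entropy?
A

For binary distributions, entropy is maximized at p=0.5 and decreases as p moves toward 0 or 1.

H(A) = H(0.58) = 0.9815 bits
H(B) = H(0.22) = 0.7602 bits

Distribution A (p=0.58) is closer to uniform (p=0.5), so it has higher entropy.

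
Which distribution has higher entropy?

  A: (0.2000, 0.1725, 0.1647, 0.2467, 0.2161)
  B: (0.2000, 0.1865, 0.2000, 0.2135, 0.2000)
B

Both distributions are close to uniform, making this a harder comparison.

H(A) = 2.3061 bits
H(B) = 2.3206 bits

The distribution closer to uniform has higher entropy.
Answer: B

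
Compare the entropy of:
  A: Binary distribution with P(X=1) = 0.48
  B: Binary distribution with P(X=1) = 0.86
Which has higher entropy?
A

For binary distributions, entropy is maximized at p=0.5 and decreases as p moves toward 0 or 1.

H(A) = H(0.48) = 0.9988 bits
H(B) = H(0.86) = 0.5842 bits

Distribution A (p=0.48) is closer to uniform (p=0.5), so it has higher entropy.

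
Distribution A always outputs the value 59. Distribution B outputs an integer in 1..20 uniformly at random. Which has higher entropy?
B

A is deterministic, so H(A) = 0. B is uniform over 20 outcomes, so H(B) = log₂(20) = 4.322 bits. Any distribution with genuine randomness has higher entropy than a deterministic one.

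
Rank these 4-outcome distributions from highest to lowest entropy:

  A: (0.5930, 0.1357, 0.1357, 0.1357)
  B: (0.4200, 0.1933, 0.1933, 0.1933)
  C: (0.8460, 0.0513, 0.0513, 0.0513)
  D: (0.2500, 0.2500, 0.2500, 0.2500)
D > B > A > C

Key insight: Entropy is maximized by uniform distributions and minimized by concentrated distributions.

Entropies:
  H(A) = 1.6200 bits
  H(B) = 1.9007 bits
  H(C) = 0.8638 bits
  H(D) = 2.0000 bits

Ranking: D > B > A > C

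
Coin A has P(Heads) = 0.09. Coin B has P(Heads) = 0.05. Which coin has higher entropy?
A

For binary distributions, entropy is maximized at p=0.5 and decreases as p moves toward 0 or 1.

H(A) = H(0.09) = 0.4365 bits
H(B) = H(0.05) = 0.2864 bits

Distribution A (p=0.09) is closer to uniform (p=0.5), so it has higher entropy.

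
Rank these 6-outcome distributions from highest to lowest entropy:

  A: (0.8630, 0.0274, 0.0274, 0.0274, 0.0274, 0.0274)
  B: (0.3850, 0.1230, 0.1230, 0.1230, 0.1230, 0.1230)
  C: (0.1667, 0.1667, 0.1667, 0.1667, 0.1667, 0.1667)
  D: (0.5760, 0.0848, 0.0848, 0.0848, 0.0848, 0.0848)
C > B > D > A

Key insight: Entropy is maximized by uniform distributions and minimized by concentrated distributions.

Entropies:
  H(A) = 0.8944 bits
  H(B) = 2.3895 bits
  H(C) = 2.5850 bits
  H(D) = 1.9678 bits

Ranking: C > B > D > A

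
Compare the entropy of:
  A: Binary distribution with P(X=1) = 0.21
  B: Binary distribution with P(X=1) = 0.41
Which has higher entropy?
B

For binary distributions, entropy is maximized at p=0.5 and decreases as p moves toward 0 or 1.

H(A) = H(0.21) = 0.7415 bits
H(B) = H(0.41) = 0.9765 bits

Distribution B (p=0.41) is closer to uniform (p=0.5), so it has higher entropy.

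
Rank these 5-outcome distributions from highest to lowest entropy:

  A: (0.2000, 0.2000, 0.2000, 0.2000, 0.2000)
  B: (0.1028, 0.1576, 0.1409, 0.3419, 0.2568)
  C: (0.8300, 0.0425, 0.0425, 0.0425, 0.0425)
A > B > C

Key insight: Entropy is maximized by uniform distributions and minimized by concentrated distributions.

- Uniform distributions have maximum entropy log₂(5) = 2.3219 bits
- The more "peaked" or concentrated a distribution, the lower its entropy

Entropies:
  H(A) = 2.3219 bits
  H(B) = 2.1888 bits
  H(C) = 0.9977 bits

Ranking: A > B > C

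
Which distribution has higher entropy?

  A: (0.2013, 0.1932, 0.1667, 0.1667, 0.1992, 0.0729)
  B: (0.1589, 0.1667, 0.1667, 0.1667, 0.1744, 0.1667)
B

Both distributions are close to uniform, making this a harder comparison.

H(A) = 2.5246 bits
H(B) = 2.5844 bits

The distribution closer to uniform has higher entropy.
Answer: B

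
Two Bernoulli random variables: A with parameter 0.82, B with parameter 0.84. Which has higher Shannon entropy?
A

For binary distributions, entropy is maximized at p=0.5 and decreases as p moves toward 0 or 1.

H(A) = H(0.82) = 0.6801 bits
H(B) = H(0.84) = 0.6343 bits

Distribution A (p=0.82) is closer to uniform (p=0.5), so it has higher entropy.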